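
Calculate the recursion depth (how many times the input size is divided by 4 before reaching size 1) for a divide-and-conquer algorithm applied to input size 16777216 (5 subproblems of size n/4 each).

For divide and conquer with division factor 4:

Problem sizes at each level:
Level 0: 16777216
Level 1: 4194304
Level 2: 1048576
Level 3: 262144
Level 4: 65536
Level 5: 16384
Level 6: 4096
Level 7: 1024
Level 8: 256
Level 9: 64
Level 10: 16
Level 11: 4
Level 12: 1

The root is level 0 and the size-1 base case is level 12 (the tree spans levels 0 through 12, i.e. 13 levels counting the root), so the depth is the number of divisions: log_4(16777216) = 12

The recursion tree depth is log_4(16777216) = 12. At each level, the problem size is divided by 4, so it takes 12 divisions to reduce to a base case of size 1. The algorithm makes 5 recursive calls at each level.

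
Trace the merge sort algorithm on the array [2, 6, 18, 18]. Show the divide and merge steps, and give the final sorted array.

Merge sort trace:

Split: [2, 6, 18, 18] -> [2, 6] and [18, 18]
  Split: [2, 6] -> [2] and [6]
  Merge: [2] + [6] -> [2, 6]
  Split: [18, 18] -> [18] and [18]
  Merge: [18] + [18] -> [18, 18]
Merge: [2, 6] + [18, 18] -> [2, 6, 18, 18]

Final sorted array: [2, 6, 18, 18]

The merge sort proceeds by recursively splitting the array and merging sorted halves.
After all merges, the sorted array is [2, 6, 18, 18].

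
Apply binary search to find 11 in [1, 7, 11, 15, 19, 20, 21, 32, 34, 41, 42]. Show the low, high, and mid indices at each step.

Binary search for 11 in [1, 7, 11, 15, 19, 20, 21, 32, 34, 41, 42]:

lo=0, hi=10, mid=5, arr[mid]=20 -> 20 > 11, search left half
lo=0, hi=4, mid=2, arr[mid]=11 -> Found target at index 2!

Binary search finds 11 at index 2 after 2 comparisons. The search repeatedly halves the search space by comparing with the middle element.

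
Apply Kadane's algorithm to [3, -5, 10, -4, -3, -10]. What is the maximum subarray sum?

Using Kadane's algorithm on [3, -5, 10, -4, -3, -10]:

Scanning through the array:
Position 1 (value -5): max_ending_here = -2, max_so_far = 3
Position 2 (value 10): max_ending_here = 10, max_so_far = 10
Position 3 (value -4): max_ending_here = 6, max_so_far = 10
Position 4 (value -3): max_ending_here = 3, max_so_far = 10
Position 5 (value -10): max_ending_here = -7, max_so_far = 10

Maximum subarray: [10]
Maximum sum: 10

The maximum subarray is [10] with sum 10. This subarray runs from index 2 to index 2.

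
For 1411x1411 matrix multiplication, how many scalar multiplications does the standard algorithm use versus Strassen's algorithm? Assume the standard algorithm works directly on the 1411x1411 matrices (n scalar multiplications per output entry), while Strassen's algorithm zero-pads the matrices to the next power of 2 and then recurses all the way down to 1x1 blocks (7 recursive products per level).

Matrix multiplication for 1411x1411 matrices:

Strassen's algorithm requires power-of-2 dimensions. Pad 1411x1411 to 2048x2048 (next power of 2).

Standard algorithm: 1411^3 = 2809189531 multiplications
Strassen's algorithm: 7^(log2(2048)) = 7^11 = 1977326743 multiplications
Savings: 2809189531 - 1977326743 = 831862788 multiplications

Standard: 2809189531 multiplications (1411^3). Strassen: 1977326743 multiplications (7^11, after padding to 2048x2048). Strassen reduces 8 recursive multiplications to 7 at each level.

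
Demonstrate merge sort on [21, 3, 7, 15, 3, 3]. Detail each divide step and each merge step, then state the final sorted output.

Merge sort trace:

Split: [21, 3, 7, 15, 3, 3] -> [21, 3, 7] and [15, 3, 3]
  Split: [21, 3, 7] -> [21] and [3, 7]
    Split: [3, 7] -> [3] and [7]
    Merge: [3] + [7] -> [3, 7]
  Merge: [21] + [3, 7] -> [3, 7, 21]
  Split: [15, 3, 3] -> [15] and [3, 3]
    Split: [3, 3] -> [3] and [3]
    Merge: [3] + [3] -> [3, 3]
  Merge: [15] + [3, 3] -> [3, 3, 15]
Merge: [3, 7, 21] + [3, 3, 15] -> [3, 3, 3, 7, 15, 21]

Final sorted array: [3, 3, 3, 7, 15, 21]

The merge sort proceeds by recursively splitting the array and merging sorted halves.
After all merges, the sorted array is [3, 3, 3, 7, 15, 21].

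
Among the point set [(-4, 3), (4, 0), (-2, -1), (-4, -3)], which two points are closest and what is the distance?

Computing all pairwise distances among 4 points:

d((-4, 3), (4, 0)) = 8.544
d((-4, 3), (-2, -1)) = 4.4721
d((-4, 3), (-4, -3)) = 6.0
d((4, 0), (-2, -1)) = 6.0828
d((4, 0), (-4, -3)) = 8.544
d((-2, -1), (-4, -3)) = 2.8284 <-- minimum

Closest pair: (-2, -1) and (-4, -3) with distance 2.8284

The closest pair is (-2, -1) and (-4, -3) with Euclidean distance 2.8284. For 4 points, brute-force pairwise comparison is shown above. For large n, the divide-and-conquer algorithm (sort by x, recurse on halves, check the dividing strip) achieves O(n log n).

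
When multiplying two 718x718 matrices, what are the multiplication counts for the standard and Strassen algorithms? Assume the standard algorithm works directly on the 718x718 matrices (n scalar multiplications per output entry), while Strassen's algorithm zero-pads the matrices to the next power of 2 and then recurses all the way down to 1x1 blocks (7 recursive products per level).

Matrix multiplication for 718x718 matrices:

Strassen's algorithm requires power-of-2 dimensions. Pad 718x718 to 1024x1024 (next power of 2).

Standard algorithm: 718^3 = 370146232 multiplications
Strassen's algorithm: 7^(log2(1024)) = 7^10 = 282475249 multiplications
Savings: 370146232 - 282475249 = 87670983 multiplications

Standard: 370146232 multiplications (718^3). Strassen: 282475249 multiplications (7^10, after padding to 1024x1024). Strassen reduces 8 recursive multiplications to 7 at each level.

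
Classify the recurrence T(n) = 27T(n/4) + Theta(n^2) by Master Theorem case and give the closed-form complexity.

Master Theorem for T(n) = 27T(n/4) + O(n^2):

a = 27, b = 4, c = 2
log_b(a) = log_4(27) = 2.3774

Case 1: c = 2 < log_4(27) = 2.3774
T(n) = O(n^(log_4 27))

For T(n) = 27T(n/4) + O(n^2): log_4(27) = 2.3774. This is Case 1 of the Master Theorem (c < log_b(a), work dominated by leaves), giving O(n^(log_4 27)).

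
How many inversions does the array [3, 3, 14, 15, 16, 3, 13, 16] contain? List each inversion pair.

Finding inversions in [3, 3, 14, 15, 16, 3, 13, 16]:

(2, 5): arr[2]=14 > arr[5]=3
(2, 6): arr[2]=14 > arr[6]=13
(3, 5): arr[3]=15 > arr[5]=3
(3, 6): arr[3]=15 > arr[6]=13
(4, 5): arr[4]=16 > arr[5]=3
(4, 6): arr[4]=16 > arr[6]=13

Total inversions: 6

The array has 6 inversion(s): (2,5), (2,6), (3,5), (3,6), (4,5), (4,6). Each pair (i,j) satisfies i < j and arr[i] > arr[j].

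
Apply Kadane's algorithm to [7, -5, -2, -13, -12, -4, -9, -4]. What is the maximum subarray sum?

Using Kadane's algorithm on [7, -5, -2, -13, -12, -4, -9, -4]:

Scanning through the array:
Position 1 (value -5): max_ending_here = 2, max_so_far = 7
Position 2 (value -2): max_ending_here = 0, max_so_far = 7
Position 3 (value -13): max_ending_here = -13, max_so_far = 7
Position 4 (value -12): max_ending_here = -12, max_so_far = 7
Position 5 (value -4): max_ending_here = -4, max_so_far = 7
Position 6 (value -9): max_ending_here = -9, max_so_far = 7
Position 7 (value -4): max_ending_here = -4, max_so_far = 7

Maximum subarray: [7]
Maximum sum: 7

The maximum subarray is [7] with sum 7. This subarray runs from index 0 to index 0.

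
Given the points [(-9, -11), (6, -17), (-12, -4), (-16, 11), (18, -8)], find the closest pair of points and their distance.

Computing all pairwise distances among 5 points:

d((-9, -11), (6, -17)) = 16.1555
d((-9, -11), (-12, -4)) = 7.6158 <-- minimum
d((-9, -11), (-16, 11)) = 23.0868
d((-9, -11), (18, -8)) = 27.1662
d((6, -17), (-12, -4)) = 22.2036
d((6, -17), (-16, 11)) = 35.609
d((6, -17), (18, -8)) = 15.0
d((-12, -4), (-16, 11)) = 15.5242
d((-12, -4), (18, -8)) = 30.2655
d((-16, 11), (18, -8)) = 38.9487

Closest pair: (-9, -11) and (-12, -4) with distance 7.6158

The closest pair is (-9, -11) and (-12, -4) with Euclidean distance 7.6158. For 5 points, brute-force pairwise comparison is shown above. For large n, the divide-and-conquer algorithm (sort by x, recurse on halves, check the dividing strip) achieves O(n log n).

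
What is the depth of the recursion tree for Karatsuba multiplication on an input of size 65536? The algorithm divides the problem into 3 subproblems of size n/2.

For divide and conquer with division factor 2:

Problem sizes at each level:
Level 0: 65536
Level 1: 32768
Level 2: 16384
Level 3: 8192
Level 4: 4096
Level 5: 2048
Level 6: 1024
Level 7: 512
Level 8: 256
Level 9: 128
Level 10: 64
Level 11: 32
Level 12: 16
Level 13: 8
Level 14: 4
Level 15: 2
Level 16: 1

The root is level 0 and the size-1 base case is level 16 (the tree spans levels 0 through 16, i.e. 17 levels counting the root), so the depth is the number of divisions: log_2(65536) = 16

The recursion tree depth is log_2(65536) = 16. At each level, the problem size is divided by 2, so it takes 16 divisions to reduce to a base case of size 1. The algorithm makes 3 recursive calls at each level.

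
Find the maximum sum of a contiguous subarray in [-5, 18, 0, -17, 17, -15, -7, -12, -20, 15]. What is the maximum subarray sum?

Using Kadane's algorithm on [-5, 18, 0, -17, 17, -15, -7, -12, -20, 15]:

Scanning through the array:
Position 1 (value 18): max_ending_here = 18, max_so_far = 18
Position 2 (value 0): max_ending_here = 18, max_so_far = 18
Position 3 (value -17): max_ending_here = 1, max_so_far = 18
Position 4 (value 17): max_ending_here = 18, max_so_far = 18
Position 5 (value -15): max_ending_here = 3, max_so_far = 18
Position 6 (value -7): max_ending_here = -4, max_so_far = 18
Position 7 (value -12): max_ending_here = -12, max_so_far = 18
Position 8 (value -20): max_ending_here = -20, max_so_far = 18
Position 9 (value 15): max_ending_here = 15, max_so_far = 18

Maximum subarray: [18]
Maximum sum: 18

The maximum subarray is [18] with sum 18. This subarray runs from index 1 to index 1.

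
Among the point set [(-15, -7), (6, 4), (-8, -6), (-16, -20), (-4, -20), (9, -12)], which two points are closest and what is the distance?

Computing all pairwise distances among 6 points:

d((-15, -7), (6, 4)) = 23.7065
d((-15, -7), (-8, -6)) = 7.0711 <-- minimum
d((-15, -7), (-16, -20)) = 13.0384
d((-15, -7), (-4, -20)) = 17.0294
d((-15, -7), (9, -12)) = 24.5153
d((6, 4), (-8, -6)) = 17.2047
d((6, 4), (-16, -20)) = 32.5576
d((6, 4), (-4, -20)) = 26.0
d((6, 4), (9, -12)) = 16.2788
d((-8, -6), (-16, -20)) = 16.1245
d((-8, -6), (-4, -20)) = 14.5602
d((-8, -6), (9, -12)) = 18.0278
d((-16, -20), (-4, -20)) = 12.0
d((-16, -20), (9, -12)) = 26.2488
d((-4, -20), (9, -12)) = 15.2643

Closest pair: (-15, -7) and (-8, -6) with distance 7.0711

The closest pair is (-15, -7) and (-8, -6) with Euclidean distance 7.0711. For 6 points, brute-force pairwise comparison is shown above. For large n, the divide-and-conquer algorithm (sort by x, recurse on halves, check the dividing strip) achieves O(n log n).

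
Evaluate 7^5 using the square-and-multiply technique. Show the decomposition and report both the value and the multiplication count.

Computing 7^5 by squaring (build up from 7^1; each line after the first costs one multiplication):

7^1 = 7
7^2 = (7^1)^2 = 7^2 = 49
7^4 = (7^2)^2 = 49^2 = 2401
7^5 = 7 * 7^4 = 7 * 2401 = 16807

Result: 16807
Multiplications needed: 3 (3 lines after 7^1)

7^5 = 16807. Using exponentiation by squaring, this requires 3 multiplications. The key idea: if the exponent is even, square the half-power; if odd, multiply by the base once.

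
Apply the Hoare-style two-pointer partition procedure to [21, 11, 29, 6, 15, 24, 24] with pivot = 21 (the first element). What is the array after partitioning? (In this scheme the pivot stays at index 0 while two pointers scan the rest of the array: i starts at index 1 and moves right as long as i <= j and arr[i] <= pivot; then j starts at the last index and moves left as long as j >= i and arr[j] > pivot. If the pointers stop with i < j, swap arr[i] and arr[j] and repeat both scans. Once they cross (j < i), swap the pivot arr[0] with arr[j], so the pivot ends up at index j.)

Hoare-style two-pointer partition with pivot = 21:

Initial array: [21, 11, 29, 6, 15, 24, 24]

Pointers start at i = 1, j = 6.
i stops at index 2 (arr[2]=29 > 21), j stops at index 4 (arr[4]=15 <= 21): swap arr[2] and arr[4], array becomes [21, 11, 15, 6, 29, 24, 24]
i ends at 4, j ends at 3: the pointers have crossed (j < i), so scanning stops.

Swap pivot arr[0] with arr[3] to place pivot at position 3: [6, 11, 15, 21, 29, 24, 24]
Pivot position: 3

After partitioning with pivot 21, the array becomes [6, 11, 15, 21, 29, 24, 24]. The pivot is placed at index 3. All elements to the left of the pivot are <= 21, and all elements to the right are > 21.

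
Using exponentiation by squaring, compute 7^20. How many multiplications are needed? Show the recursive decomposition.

Computing 7^20 by squaring (build up from 7^1; each line after the first costs one multiplication):

7^1 = 7
7^2 = (7^1)^2 = 7^2 = 49
7^4 = (7^2)^2 = 49^2 = 2401
7^5 = 7 * 7^4 = 7 * 2401 = 16807
7^10 = (7^5)^2 = 16807^2 = 282475249
7^20 = (7^10)^2 = 282475249^2 = 79792266297612001

Result: 79792266297612001
Multiplications needed: 5 (5 lines after 7^1)

7^20 = 79792266297612001. Using exponentiation by squaring, this requires 5 multiplications. The key idea: if the exponent is even, square the half-power; if odd, multiply by the base once.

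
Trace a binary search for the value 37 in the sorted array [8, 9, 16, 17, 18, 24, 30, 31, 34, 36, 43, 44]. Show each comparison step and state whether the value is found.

Binary search for 37 in [8, 9, 16, 17, 18, 24, 30, 31, 34, 36, 43, 44]:

lo=0, hi=11, mid=5, arr[mid]=24 -> 24 < 37, search right half
lo=6, hi=11, mid=8, arr[mid]=34 -> 34 < 37, search right half
lo=9, hi=11, mid=10, arr[mid]=43 -> 43 > 37, search left half
lo=9, hi=9, mid=9, arr[mid]=36 -> 36 < 37, search right half
lo=10 > hi=9, target 37 not found

Binary search determines that 37 is not in the array after 4 comparisons. The search space was exhausted without finding the target.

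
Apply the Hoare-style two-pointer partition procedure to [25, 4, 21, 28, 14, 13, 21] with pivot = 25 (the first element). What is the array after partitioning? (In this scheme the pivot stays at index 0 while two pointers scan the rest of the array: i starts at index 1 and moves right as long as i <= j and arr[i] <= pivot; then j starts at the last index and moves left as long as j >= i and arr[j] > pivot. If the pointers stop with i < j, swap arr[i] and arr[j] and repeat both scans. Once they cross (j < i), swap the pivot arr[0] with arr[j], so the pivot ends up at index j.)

Hoare-style two-pointer partition with pivot = 25:

Initial array: [25, 4, 21, 28, 14, 13, 21]

Pointers start at i = 1, j = 6.
i stops at index 3 (arr[3]=28 > 25), j stops at index 6 (arr[6]=21 <= 25): swap arr[3] and arr[6], array becomes [25, 4, 21, 21, 14, 13, 28]
i ends at 6, j ends at 5: the pointers have crossed (j < i), so scanning stops.

Swap pivot arr[0] with arr[5] to place pivot at position 5: [13, 4, 21, 21, 14, 25, 28]
Pivot position: 5

After partitioning with pivot 25, the array becomes [13, 4, 21, 21, 14, 25, 28]. The pivot is placed at index 5. All elements to the left of the pivot are <= 25, and all elements to the right are > 25.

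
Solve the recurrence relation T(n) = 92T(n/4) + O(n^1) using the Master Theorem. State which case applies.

Master Theorem for T(n) = 92T(n/4) + O(n^1):

a = 92, b = 4, c = 1
log_b(a) = log_4(92) = 3.2618

Case 1: c = 1 < log_4(92) = 3.2618
T(n) = O(n^(log_4 92))

For T(n) = 92T(n/4) + O(n^1): log_4(92) = 3.2618. This is Case 1 of the Master Theorem (c < log_b(a), work dominated by leaves), giving O(n^(log_4 92)).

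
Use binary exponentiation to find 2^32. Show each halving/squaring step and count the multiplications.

Computing 2^32 by squaring (build up from 2^1; each line after the first costs one multiplication):

2^1 = 2
2^2 = (2^1)^2 = 2^2 = 4
2^4 = (2^2)^2 = 4^2 = 16
2^8 = (2^4)^2 = 16^2 = 256
2^16 = (2^8)^2 = 256^2 = 65536
2^32 = (2^16)^2 = 65536^2 = 4294967296

Result: 4294967296
Multiplications needed: 5 (5 lines after 2^1)

2^32 = 4294967296. Using exponentiation by squaring, this requires 5 multiplications. The key idea: if the exponent is even, square the half-power; if odd, multiply by the base once.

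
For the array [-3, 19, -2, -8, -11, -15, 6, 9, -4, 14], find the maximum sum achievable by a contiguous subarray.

Using Kadane's algorithm on [-3, 19, -2, -8, -11, -15, 6, 9, -4, 14]:

Scanning through the array:
Position 1 (value 19): max_ending_here = 19, max_so_far = 19
Position 2 (value -2): max_ending_here = 17, max_so_far = 19
Position 3 (value -8): max_ending_here = 9, max_so_far = 19
Position 4 (value -11): max_ending_here = -2, max_so_far = 19
Position 5 (value -15): max_ending_here = -15, max_so_far = 19
Position 6 (value 6): max_ending_here = 6, max_so_far = 19
Position 7 (value 9): max_ending_here = 15, max_so_far = 19
Position 8 (value -4): max_ending_here = 11, max_so_far = 19
Position 9 (value 14): max_ending_here = 25, max_so_far = 25

Maximum subarray: [6, 9, -4, 14]
Maximum sum: 25

The maximum subarray is [6, 9, -4, 14] with sum 25. This subarray runs from index 6 to index 9.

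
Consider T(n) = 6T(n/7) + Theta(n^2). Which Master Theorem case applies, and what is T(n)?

Master Theorem for T(n) = 6T(n/7) + O(n^2):

a = 6, b = 7, c = 2
log_b(a) = log_7(6) = 0.9208

Case 3: c = 2 > log_7(6) = 0.9208
T(n) = O(n^2) = O(n^2)

For T(n) = 6T(n/7) + O(n^2): log_7(6) = 0.9208. This is Case 3 of the Master Theorem (c > log_b(a), work dominated by root), giving O(n^2).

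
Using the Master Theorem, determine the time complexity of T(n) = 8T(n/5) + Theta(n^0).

Master Theorem for T(n) = 8T(n/5) + O(n^0):

a = 8, b = 5, c = 0
log_b(a) = log_5(8) = 1.2920

Case 1: c = 0 < log_5(8) = 1.2920
T(n) = O(n^(log_5 8))

For T(n) = 8T(n/5) + O(n^0): log_5(8) = 1.2920. This is Case 1 of the Master Theorem (c < log_b(a), work dominated by leaves), giving O(n^(log_5 8)).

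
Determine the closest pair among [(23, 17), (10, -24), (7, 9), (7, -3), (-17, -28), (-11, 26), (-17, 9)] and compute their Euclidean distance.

Computing all pairwise distances among 7 points:

d((23, 17), (10, -24)) = 43.0116
d((23, 17), (7, 9)) = 17.8885
d((23, 17), (7, -3)) = 25.6125
d((23, 17), (-17, -28)) = 60.208
d((23, 17), (-11, 26)) = 35.171
d((23, 17), (-17, 9)) = 40.7922
d((10, -24), (7, 9)) = 33.1361
d((10, -24), (7, -3)) = 21.2132
d((10, -24), (-17, -28)) = 27.2947
d((10, -24), (-11, 26)) = 54.231
d((10, -24), (-17, 9)) = 42.638
d((7, 9), (7, -3)) = 12.0 <-- minimum
d((7, 9), (-17, -28)) = 44.1022
d((7, 9), (-11, 26)) = 24.7588
d((7, 9), (-17, 9)) = 24.0
d((7, -3), (-17, -28)) = 34.6554
d((7, -3), (-11, 26)) = 34.1321
d((7, -3), (-17, 9)) = 26.8328
d((-17, -28), (-11, 26)) = 54.3323
d((-17, -28), (-17, 9)) = 37.0
d((-11, 26), (-17, 9)) = 18.0278

Closest pair: (7, 9) and (7, -3) with distance 12.0

The closest pair is (7, 9) and (7, -3) with Euclidean distance 12.0. For 7 points, brute-force pairwise comparison is shown above. For large n, the divide-and-conquer algorithm (sort by x, recurse on halves, check the dividing strip) achieves O(n log n).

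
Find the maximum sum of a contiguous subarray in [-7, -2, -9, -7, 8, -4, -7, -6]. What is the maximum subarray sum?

Using Kadane's algorithm on [-7, -2, -9, -7, 8, -4, -7, -6]:

Scanning through the array:
Position 1 (value -2): max_ending_here = -2, max_so_far = -2
Position 2 (value -9): max_ending_here = -9, max_so_far = -2
Position 3 (value -7): max_ending_here = -7, max_so_far = -2
Position 4 (value 8): max_ending_here = 8, max_so_far = 8
Position 5 (value -4): max_ending_here = 4, max_so_far = 8
Position 6 (value -7): max_ending_here = -3, max_so_far = 8
Position 7 (value -6): max_ending_here = -6, max_so_far = 8

Maximum subarray: [8]
Maximum sum: 8

The maximum subarray is [8] with sum 8. This subarray runs from index 4 to index 4.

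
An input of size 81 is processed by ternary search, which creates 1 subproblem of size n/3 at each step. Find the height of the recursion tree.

For divide and conquer with division factor 3:

Problem sizes at each level:
Level 0: 81
Level 1: 27
Level 2: 9
Level 3: 3
Level 4: 1

The root is level 0 and the size-1 base case is level 4 (the tree spans levels 0 through 4, i.e. 5 levels counting the root), so the depth is the number of divisions: log_3(81) = 4

The recursion tree depth is log_3(81) = 4. At each level, the problem size is divided by 3, so it takes 4 divisions to reduce to a base case of size 1. The algorithm makes 1 recursive call at each level.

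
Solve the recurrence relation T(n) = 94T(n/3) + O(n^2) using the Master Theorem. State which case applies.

Master Theorem for T(n) = 94T(n/3) + O(n^2):

a = 94, b = 3, c = 2
log_b(a) = log_3(94) = 4.1355

Case 1: c = 2 < log_3(94) = 4.1355
T(n) = O(n^(log_3 94))

For T(n) = 94T(n/3) + O(n^2): log_3(94) = 4.1355. This is Case 1 of the Master Theorem (c < log_b(a), work dominated by leaves), giving O(n^(log_3 94)).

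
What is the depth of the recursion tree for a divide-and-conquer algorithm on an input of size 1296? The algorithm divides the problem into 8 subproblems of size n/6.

For divide and conquer with division factor 6:

Problem sizes at each level:
Level 0: 1296
Level 1: 216
Level 2: 36
Level 3: 6
Level 4: 1

The root is level 0 and the size-1 base case is level 4 (the tree spans levels 0 through 4, i.e. 5 levels counting the root), so the depth is the number of divisions: log_6(1296) = 4

The recursion tree depth is log_6(1296) = 4. At each level, the problem size is divided by 6, so it takes 4 divisions to reduce to a base case of size 1. The algorithm makes 8 recursive calls at each level.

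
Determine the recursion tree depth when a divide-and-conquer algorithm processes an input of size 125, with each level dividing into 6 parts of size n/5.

For divide and conquer with division factor 5:

Problem sizes at each level:
Level 0: 125
Level 1: 25
Level 2: 5
Level 3: 1

The root is level 0 and the size-1 base case is level 3 (the tree spans levels 0 through 3, i.e. 4 levels counting the root), so the depth is the number of divisions: log_5(125) = 3

The recursion tree depth is log_5(125) = 3. At each level, the problem size is divided by 5, so it takes 3 divisions to reduce to a base case of size 1. The algorithm makes 6 recursive calls at each level.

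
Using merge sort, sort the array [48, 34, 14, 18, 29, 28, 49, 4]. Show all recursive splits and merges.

Merge sort trace:

Split: [48, 34, 14, 18, 29, 28, 49, 4] -> [48, 34, 14, 18] and [29, 28, 49, 4]
  Split: [48, 34, 14, 18] -> [48, 34] and [14, 18]
    Split: [48, 34] -> [48] and [34]
    Merge: [48] + [34] -> [34, 48]
    Split: [14, 18] -> [14] and [18]
    Merge: [14] + [18] -> [14, 18]
  Merge: [34, 48] + [14, 18] -> [14, 18, 34, 48]
  Split: [29, 28, 49, 4] -> [29, 28] and [49, 4]
    Split: [29, 28] -> [29] and [28]
    Merge: [29] + [28] -> [28, 29]
    Split: [49, 4] -> [49] and [4]
    Merge: [49] + [4] -> [4, 49]
  Merge: [28, 29] + [4, 49] -> [4, 28, 29, 49]
Merge: [14, 18, 34, 48] + [4, 28, 29, 49] -> [4, 14, 18, 28, 29, 34, 48, 49]

Final sorted array: [4, 14, 18, 28, 29, 34, 48, 49]

The merge sort proceeds by recursively splitting the array and merging sorted halves.
After all merges, the sorted array is [4, 14, 18, 28, 29, 34, 48, 49].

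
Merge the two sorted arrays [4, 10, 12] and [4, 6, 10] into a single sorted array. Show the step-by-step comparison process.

Merging process:

Compare 4 vs 4: take 4 from left. Merged: [4]
Compare 10 vs 4: take 4 from right. Merged: [4, 4]
Compare 10 vs 6: take 6 from right. Merged: [4, 4, 6]
Compare 10 vs 10: take 10 from left. Merged: [4, 4, 6, 10]
Compare 12 vs 10: take 10 from right. Merged: [4, 4, 6, 10, 10]
Append remaining from left: [12]. Merged: [4, 4, 6, 10, 10, 12]

Final merged array: [4, 4, 6, 10, 10, 12]
Total comparisons: 5

The merged array is [4, 4, 6, 10, 10, 12], requiring 5 comparisons. The merge step runs in O(n) time where n is the total number of elements.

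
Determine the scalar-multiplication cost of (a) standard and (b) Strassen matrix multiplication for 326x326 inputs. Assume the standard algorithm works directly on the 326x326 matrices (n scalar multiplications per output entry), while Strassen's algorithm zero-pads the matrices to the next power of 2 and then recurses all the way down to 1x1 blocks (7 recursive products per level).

Matrix multiplication for 326x326 matrices:

Strassen's algorithm requires power-of-2 dimensions. Pad 326x326 to 512x512 (next power of 2).

Standard algorithm: 326^3 = 34645976 multiplications
Strassen's algorithm: 7^(log2(512)) = 7^9 = 40353607 multiplications
Difference: 34645976 - 40353607 = -5707631 (Strassen uses MORE here due to padding overhead — for small or just-over-power-of-2 n, padding can outweigh the per-level savings)

Standard: 34645976 multiplications (326^3). Strassen: 40353607 multiplications (7^9, after padding to 512x512). Strassen reduces 8 recursive multiplications to 7 at each level.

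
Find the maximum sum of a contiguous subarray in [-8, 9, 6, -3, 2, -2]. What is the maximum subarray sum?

Using Kadane's algorithm on [-8, 9, 6, -3, 2, -2]:

Scanning through the array:
Position 1 (value 9): max_ending_here = 9, max_so_far = 9
Position 2 (value 6): max_ending_here = 15, max_so_far = 15
Position 3 (value -3): max_ending_here = 12, max_so_far = 15
Position 4 (value 2): max_ending_here = 14, max_so_far = 15
Position 5 (value -2): max_ending_here = 12, max_so_far = 15

Maximum subarray: [9, 6]
Maximum sum: 15

The maximum subarray is [9, 6] with sum 15. This subarray runs from index 1 to index 2.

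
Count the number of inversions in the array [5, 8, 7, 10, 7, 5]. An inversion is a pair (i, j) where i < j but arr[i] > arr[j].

Finding inversions in [5, 8, 7, 10, 7, 5]:

(1, 2): arr[1]=8 > arr[2]=7
(1, 4): arr[1]=8 > arr[4]=7
(1, 5): arr[1]=8 > arr[5]=5
(2, 5): arr[2]=7 > arr[5]=5
(3, 4): arr[3]=10 > arr[4]=7
(3, 5): arr[3]=10 > arr[5]=5
(4, 5): arr[4]=7 > arr[5]=5

Total inversions: 7

The array has 7 inversion(s): (1,2), (1,4), (1,5), (2,5), (3,4), (3,5), (4,5). Each pair (i,j) satisfies i < j and arr[i] > arr[j].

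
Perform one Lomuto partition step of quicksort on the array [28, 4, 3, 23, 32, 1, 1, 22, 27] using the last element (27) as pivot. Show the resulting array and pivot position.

Lomuto partition with pivot = 27:

Initial array: [28, 4, 3, 23, 32, 1, 1, 22, 27]

arr[0]=28 > 27: no swap
arr[1]=4 <= 27: swap with position 0, array becomes [4, 28, 3, 23, 32, 1, 1, 22, 27]
arr[2]=3 <= 27: swap with position 1, array becomes [4, 3, 28, 23, 32, 1, 1, 22, 27]
arr[3]=23 <= 27: swap with position 2, array becomes [4, 3, 23, 28, 32, 1, 1, 22, 27]
arr[4]=32 > 27: no swap
arr[5]=1 <= 27: swap with position 3, array becomes [4, 3, 23, 1, 32, 28, 1, 22, 27]
arr[6]=1 <= 27: swap with position 4, array becomes [4, 3, 23, 1, 1, 28, 32, 22, 27]
arr[7]=22 <= 27: swap with position 5, array becomes [4, 3, 23, 1, 1, 22, 32, 28, 27]

Place pivot at position 6: [4, 3, 23, 1, 1, 22, 27, 28, 32]
Pivot position: 6

After partitioning with pivot 27, the array becomes [4, 3, 23, 1, 1, 22, 27, 28, 32]. The pivot is placed at index 6. All elements to the left of the pivot are <= 27, and all elements to the right are > 27.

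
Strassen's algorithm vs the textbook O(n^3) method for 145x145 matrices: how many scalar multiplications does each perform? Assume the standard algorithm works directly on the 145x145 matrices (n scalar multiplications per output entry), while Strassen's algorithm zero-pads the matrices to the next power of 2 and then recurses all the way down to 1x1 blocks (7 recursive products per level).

Matrix multiplication for 145x145 matrices:

Strassen's algorithm requires power-of-2 dimensions. Pad 145x145 to 256x256 (next power of 2).

Standard algorithm: 145^3 = 3048625 multiplications
Strassen's algorithm: 7^(log2(256)) = 7^8 = 5764801 multiplications
Difference: 3048625 - 5764801 = -2716176 (Strassen uses MORE here due to padding overhead — for small or just-over-power-of-2 n, padding can outweigh the per-level savings)

Standard: 3048625 multiplications (145^3). Strassen: 5764801 multiplications (7^8, after padding to 256x256). Strassen reduces 8 recursive multiplications to 7 at each level.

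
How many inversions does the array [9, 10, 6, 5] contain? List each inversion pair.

Finding inversions in [9, 10, 6, 5]:

(0, 2): arr[0]=9 > arr[2]=6
(0, 3): arr[0]=9 > arr[3]=5
(1, 2): arr[1]=10 > arr[2]=6
(1, 3): arr[1]=10 > arr[3]=5
(2, 3): arr[2]=6 > arr[3]=5

Total inversions: 5

The array has 5 inversion(s): (0,2), (0,3), (1,2), (1,3), (2,3). Each pair (i,j) satisfies i < j and arr[i] > arr[j].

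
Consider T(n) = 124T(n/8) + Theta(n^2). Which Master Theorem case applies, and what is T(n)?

Master Theorem for T(n) = 124T(n/8) + O(n^2):

a = 124, b = 8, c = 2
log_b(a) = log_8(124) = 2.3181

Case 1: c = 2 < log_8(124) = 2.3181
T(n) = O(n^(log_8 124))

For T(n) = 124T(n/8) + O(n^2): log_8(124) = 2.3181. This is Case 1 of the Master Theorem (c < log_b(a), work dominated by leaves), giving O(n^(log_8 124)).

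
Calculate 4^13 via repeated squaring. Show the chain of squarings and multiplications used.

Computing 4^13 by squaring (build up from 4^1; each line after the first costs one multiplication):

4^1 = 4
4^2 = (4^1)^2 = 4^2 = 16
4^3 = 4 * 4^2 = 4 * 16 = 64
4^6 = (4^3)^2 = 64^2 = 4096
4^12 = (4^6)^2 = 4096^2 = 16777216
4^13 = 4 * 4^12 = 4 * 16777216 = 67108864

Result: 67108864
Multiplications needed: 5 (5 lines after 4^1)

4^13 = 67108864. Using exponentiation by squaring, this requires 5 multiplications. The key idea: if the exponent is even, square the half-power; if odd, multiply by the base once.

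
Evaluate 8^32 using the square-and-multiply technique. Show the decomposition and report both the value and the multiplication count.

Computing 8^32 by squaring (build up from 8^1; each line after the first costs one multiplication):

8^1 = 8
8^2 = (8^1)^2 = 8^2 = 64
8^4 = (8^2)^2 = 64^2 = 4096
8^8 = (8^4)^2 = 4096^2 = 16777216
8^16 = (8^8)^2 = 16777216^2 = 281474976710656
8^32 = (8^16)^2 = 281474976710656^2 = 79228162514264337593543950336

Result: 79228162514264337593543950336
Multiplications needed: 5 (5 lines after 8^1)

8^32 = 79228162514264337593543950336. Using exponentiation by squaring, this requires 5 multiplications. The key idea: if the exponent is even, square the half-power; if odd, multiply by the base once.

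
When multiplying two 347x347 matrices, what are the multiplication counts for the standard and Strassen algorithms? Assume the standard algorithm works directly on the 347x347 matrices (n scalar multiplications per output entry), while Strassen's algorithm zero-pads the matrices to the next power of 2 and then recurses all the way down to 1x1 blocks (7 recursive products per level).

Matrix multiplication for 347x347 matrices:

Strassen's algorithm requires power-of-2 dimensions. Pad 347x347 to 512x512 (next power of 2).

Standard algorithm: 347^3 = 41781923 multiplications
Strassen's algorithm: 7^(log2(512)) = 7^9 = 40353607 multiplications
Savings: 41781923 - 40353607 = 1428316 multiplications

Standard: 41781923 multiplications (347^3). Strassen: 40353607 multiplications (7^9, after padding to 512x512). Strassen reduces 8 recursive multiplications to 7 at each level.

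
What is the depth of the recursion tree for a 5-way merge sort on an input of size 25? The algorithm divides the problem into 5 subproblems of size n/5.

For divide and conquer with division factor 5:

Problem sizes at each level:
Level 0: 25
Level 1: 5
Level 2: 1

The root is level 0 and the size-1 base case is level 2 (the tree spans levels 0 through 2, i.e. 3 levels counting the root), so the depth is the number of divisions: log_5(25) = 2

The recursion tree depth is log_5(25) = 2. At each level, the problem size is divided by 5, so it takes 2 divisions to reduce to a base case of size 1. The algorithm makes 5 recursive calls at each level.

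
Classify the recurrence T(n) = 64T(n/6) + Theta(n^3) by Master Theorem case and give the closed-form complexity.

Master Theorem for T(n) = 64T(n/6) + O(n^3):

a = 64, b = 6, c = 3
log_b(a) = log_6(64) = 2.3211

Case 3: c = 3 > log_6(64) = 2.3211
T(n) = O(n^3) = O(n^3)

For T(n) = 64T(n/6) + O(n^3): log_6(64) = 2.3211. This is Case 3 of the Master Theorem (c > log_b(a), work dominated by root), giving O(n^3).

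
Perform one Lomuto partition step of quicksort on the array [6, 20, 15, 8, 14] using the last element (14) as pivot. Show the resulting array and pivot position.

Lomuto partition with pivot = 14:

Initial array: [6, 20, 15, 8, 14]

arr[0]=6 <= 14: swap with position 0, array becomes [6, 20, 15, 8, 14]
arr[1]=20 > 14: no swap
arr[2]=15 > 14: no swap
arr[3]=8 <= 14: swap with position 1, array becomes [6, 8, 15, 20, 14]

Place pivot at position 2: [6, 8, 14, 20, 15]
Pivot position: 2

After partitioning with pivot 14, the array becomes [6, 8, 14, 20, 15]. The pivot is placed at index 2. All elements to the left of the pivot are <= 14, and all elements to the right are > 14.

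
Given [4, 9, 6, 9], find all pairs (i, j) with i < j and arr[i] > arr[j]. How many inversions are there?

Finding inversions in [4, 9, 6, 9]:

(1, 2): arr[1]=9 > arr[2]=6

Total inversions: 1

The array has 1 inversion(s): (1,2). Each pair (i,j) satisfies i < j and arr[i] > arr[j].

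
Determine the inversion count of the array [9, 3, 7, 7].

Finding inversions in [9, 3, 7, 7]:

(0, 1): arr[0]=9 > arr[1]=3
(0, 2): arr[0]=9 > arr[2]=7
(0, 3): arr[0]=9 > arr[3]=7

Total inversions: 3

The array has 3 inversion(s): (0,1), (0,2), (0,3). Each pair (i,j) satisfies i < j and arr[i] > arr[j].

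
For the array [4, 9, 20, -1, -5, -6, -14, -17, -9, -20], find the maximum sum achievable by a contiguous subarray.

Using Kadane's algorithm on [4, 9, 20, -1, -5, -6, -14, -17, -9, -20]:

Scanning through the array:
Position 1 (value 9): max_ending_here = 13, max_so_far = 13
Position 2 (value 20): max_ending_here = 33, max_so_far = 33
Position 3 (value -1): max_ending_here = 32, max_so_far = 33
Position 4 (value -5): max_ending_here = 27, max_so_far = 33
Position 5 (value -6): max_ending_here = 21, max_so_far = 33
Position 6 (value -14): max_ending_here = 7, max_so_far = 33
Position 7 (value -17): max_ending_here = -10, max_so_far = 33
Position 8 (value -9): max_ending_here = -9, max_so_far = 33
Position 9 (value -20): max_ending_here = -20, max_so_far = 33

Maximum subarray: [4, 9, 20]
Maximum sum: 33

The maximum subarray is [4, 9, 20] with sum 33. This subarray runs from index 0 to index 2.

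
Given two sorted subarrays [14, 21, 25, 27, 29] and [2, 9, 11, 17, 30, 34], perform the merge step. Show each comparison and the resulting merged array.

Merging process:

Compare 14 vs 2: take 2 from right. Merged: [2]
Compare 14 vs 9: take 9 from right. Merged: [2, 9]
Compare 14 vs 11: take 11 from right. Merged: [2, 9, 11]
Compare 14 vs 17: take 14 from left. Merged: [2, 9, 11, 14]
Compare 21 vs 17: take 17 from right. Merged: [2, 9, 11, 14, 17]
Compare 21 vs 30: take 21 from left. Merged: [2, 9, 11, 14, 17, 21]
Compare 25 vs 30: take 25 from left. Merged: [2, 9, 11, 14, 17, 21, 25]
Compare 27 vs 30: take 27 from left. Merged: [2, 9, 11, 14, 17, 21, 25, 27]
Compare 29 vs 30: take 29 from left. Merged: [2, 9, 11, 14, 17, 21, 25, 27, 29]
Append remaining from right: [30, 34]. Merged: [2, 9, 11, 14, 17, 21, 25, 27, 29, 30, 34]

Final merged array: [2, 9, 11, 14, 17, 21, 25, 27, 29, 30, 34]
Total comparisons: 9

The merged array is [2, 9, 11, 14, 17, 21, 25, 27, 29, 30, 34], requiring 9 comparisons. The merge step runs in O(n) time where n is the total number of elements.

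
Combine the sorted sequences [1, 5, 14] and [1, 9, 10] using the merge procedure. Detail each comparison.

Merging process:

Compare 1 vs 1: take 1 from left. Merged: [1]
Compare 5 vs 1: take 1 from right. Merged: [1, 1]
Compare 5 vs 9: take 5 from left. Merged: [1, 1, 5]
Compare 14 vs 9: take 9 from right. Merged: [1, 1, 5, 9]
Compare 14 vs 10: take 10 from right. Merged: [1, 1, 5, 9, 10]
Append remaining from left: [14]. Merged: [1, 1, 5, 9, 10, 14]

Final merged array: [1, 1, 5, 9, 10, 14]
Total comparisons: 5

The merged array is [1, 1, 5, 9, 10, 14], requiring 5 comparisons. The merge step runs in O(n) time where n is the total number of elements.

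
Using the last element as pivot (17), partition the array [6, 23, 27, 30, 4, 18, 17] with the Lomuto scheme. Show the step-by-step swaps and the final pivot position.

Lomuto partition with pivot = 17:

Initial array: [6, 23, 27, 30, 4, 18, 17]

arr[0]=6 <= 17: swap with position 0, array becomes [6, 23, 27, 30, 4, 18, 17]
arr[1]=23 > 17: no swap
arr[2]=27 > 17: no swap
arr[3]=30 > 17: no swap
arr[4]=4 <= 17: swap with position 1, array becomes [6, 4, 27, 30, 23, 18, 17]
arr[5]=18 > 17: no swap

Place pivot at position 2: [6, 4, 17, 30, 23, 18, 27]
Pivot position: 2

After partitioning with pivot 17, the array becomes [6, 4, 17, 30, 23, 18, 27]. The pivot is placed at index 2. All elements to the left of the pivot are <= 17, and all elements to the right are > 17.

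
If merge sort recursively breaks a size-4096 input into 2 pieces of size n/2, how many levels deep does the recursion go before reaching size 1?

For divide and conquer with division factor 2:

Problem sizes at each level:
Level 0: 4096
Level 1: 2048
Level 2: 1024
Level 3: 512
Level 4: 256
Level 5: 128
Level 6: 64
Level 7: 32
Level 8: 16
Level 9: 8
Level 10: 4
Level 11: 2
Level 12: 1

The root is level 0 and the size-1 base case is level 12 (the tree spans levels 0 through 12, i.e. 13 levels counting the root), so the depth is the number of divisions: log_2(4096) = 12

The recursion tree depth is log_2(4096) = 12. At each level, the problem size is divided by 2, so it takes 12 divisions to reduce to a base case of size 1. The algorithm makes 2 recursive calls at each level.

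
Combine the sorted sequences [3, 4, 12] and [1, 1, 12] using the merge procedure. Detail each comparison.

Merging process:

Compare 3 vs 1: take 1 from right. Merged: [1]
Compare 3 vs 1: take 1 from right. Merged: [1, 1]
Compare 3 vs 12: take 3 from left. Merged: [1, 1, 3]
Compare 4 vs 12: take 4 from left. Merged: [1, 1, 3, 4]
Compare 12 vs 12: take 12 from left. Merged: [1, 1, 3, 4, 12]
Append remaining from right: [12]. Merged: [1, 1, 3, 4, 12, 12]

Final merged array: [1, 1, 3, 4, 12, 12]
Total comparisons: 5

The merged array is [1, 1, 3, 4, 12, 12], requiring 5 comparisons. The merge step runs in O(n) time where n is the total number of elements.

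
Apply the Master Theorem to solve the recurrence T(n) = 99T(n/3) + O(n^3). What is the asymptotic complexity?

Master Theorem for T(n) = 99T(n/3) + O(n^3):

a = 99, b = 3, c = 3
log_b(a) = log_3(99) = 4.1827

Case 1: c = 3 < log_3(99) = 4.1827
T(n) = O(n^(log_3 99))

For T(n) = 99T(n/3) + O(n^3): log_3(99) = 4.1827. This is Case 1 of the Master Theorem (c < log_b(a), work dominated by leaves), giving O(n^(log_3 99)).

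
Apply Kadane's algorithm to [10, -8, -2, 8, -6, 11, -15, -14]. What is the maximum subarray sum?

Using Kadane's algorithm on [10, -8, -2, 8, -6, 11, -15, -14]:

Scanning through the array:
Position 1 (value -8): max_ending_here = 2, max_so_far = 10
Position 2 (value -2): max_ending_here = 0, max_so_far = 10
Position 3 (value 8): max_ending_here = 8, max_so_far = 10
Position 4 (value -6): max_ending_here = 2, max_so_far = 10
Position 5 (value 11): max_ending_here = 13, max_so_far = 13
Position 6 (value -15): max_ending_here = -2, max_so_far = 13
Position 7 (value -14): max_ending_here = -14, max_so_far = 13

Maximum subarray: [10, -8, -2, 8, -6, 11]
Maximum sum: 13

The maximum subarray is [10, -8, -2, 8, -6, 11] with sum 13. This subarray runs from index 0 to index 5.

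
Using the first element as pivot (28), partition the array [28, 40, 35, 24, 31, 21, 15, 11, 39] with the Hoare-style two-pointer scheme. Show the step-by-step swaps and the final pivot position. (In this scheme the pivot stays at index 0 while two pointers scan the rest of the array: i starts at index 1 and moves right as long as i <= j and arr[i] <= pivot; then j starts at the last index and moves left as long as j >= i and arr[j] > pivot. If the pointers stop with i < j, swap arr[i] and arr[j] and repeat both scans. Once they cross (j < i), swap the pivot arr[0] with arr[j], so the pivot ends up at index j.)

Hoare-style two-pointer partition with pivot = 28:

Initial array: [28, 40, 35, 24, 31, 21, 15, 11, 39]

Pointers start at i = 1, j = 8.
i stops at index 1 (arr[1]=40 > 28), j stops at index 7 (arr[7]=11 <= 28): swap arr[1] and arr[7], array becomes [28, 11, 35, 24, 31, 21, 15, 40, 39]
i stops at index 2 (arr[2]=35 > 28), j stops at index 6 (arr[6]=15 <= 28): swap arr[2] and arr[6], array becomes [28, 11, 15, 24, 31, 21, 35, 40, 39]
i stops at index 4 (arr[4]=31 > 28), j stops at index 5 (arr[5]=21 <= 28): swap arr[4] and arr[5], array becomes [28, 11, 15, 24, 21, 31, 35, 40, 39]
i ends at 5, j ends at 4: the pointers have crossed (j < i), so scanning stops.

Swap pivot arr[0] with arr[4] to place pivot at position 4: [21, 11, 15, 24, 28, 31, 35, 40, 39]
Pivot position: 4

After partitioning with pivot 28, the array becomes [21, 11, 15, 24, 28, 31, 35, 40, 39]. The pivot is placed at index 4. All elements to the left of the pivot are <= 28, and all elements to the right are > 28.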